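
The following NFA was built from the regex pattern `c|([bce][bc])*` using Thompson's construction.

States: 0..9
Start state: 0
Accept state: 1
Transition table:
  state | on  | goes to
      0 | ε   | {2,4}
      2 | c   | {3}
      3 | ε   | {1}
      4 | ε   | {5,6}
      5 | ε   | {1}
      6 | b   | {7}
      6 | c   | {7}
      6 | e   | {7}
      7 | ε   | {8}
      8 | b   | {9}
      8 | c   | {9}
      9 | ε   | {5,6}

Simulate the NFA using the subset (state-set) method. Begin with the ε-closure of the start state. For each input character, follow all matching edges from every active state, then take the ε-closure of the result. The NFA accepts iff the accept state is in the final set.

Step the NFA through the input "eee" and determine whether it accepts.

S₀ = ε-closure({0}) = {0,1,2,4,5,6}
'e' @ 1: {7,8}
'e' @ 2: {}  — state set empty
rest 'e' ignored (set empty)
end set {} — state 1 not in

Answer: REJECT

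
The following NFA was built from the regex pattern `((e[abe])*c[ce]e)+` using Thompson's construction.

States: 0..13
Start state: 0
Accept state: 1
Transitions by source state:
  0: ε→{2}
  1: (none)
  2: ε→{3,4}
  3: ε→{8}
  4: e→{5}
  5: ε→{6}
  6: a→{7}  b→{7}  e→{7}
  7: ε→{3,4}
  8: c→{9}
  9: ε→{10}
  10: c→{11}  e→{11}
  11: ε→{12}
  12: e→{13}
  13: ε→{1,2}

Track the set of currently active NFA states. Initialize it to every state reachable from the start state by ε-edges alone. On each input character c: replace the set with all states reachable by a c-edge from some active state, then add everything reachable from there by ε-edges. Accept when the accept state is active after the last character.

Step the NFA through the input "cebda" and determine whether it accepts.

Answer: REJECT

Steps:
S₀ = ε-closure({0}) = {0,2,3,4,8}
'c' @ 1: {9,10}
'e' @ 2: {11,12}
'b' @ 3: {}  — dead — no transitions
rest 'da' ignored (set empty)
final: {}; accept 1 not in set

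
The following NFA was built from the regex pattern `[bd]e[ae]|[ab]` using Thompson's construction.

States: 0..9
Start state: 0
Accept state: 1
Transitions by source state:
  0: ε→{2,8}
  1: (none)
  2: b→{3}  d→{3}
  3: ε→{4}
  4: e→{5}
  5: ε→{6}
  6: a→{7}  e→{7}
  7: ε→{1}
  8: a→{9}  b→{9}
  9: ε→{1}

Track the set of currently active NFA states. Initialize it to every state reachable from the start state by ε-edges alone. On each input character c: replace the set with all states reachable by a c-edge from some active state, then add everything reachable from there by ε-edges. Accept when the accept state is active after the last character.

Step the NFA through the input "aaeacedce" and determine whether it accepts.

initial (ε-close {0}): {0,2,8}
'a' @ 1: {1,9}  [accepting]
'a' @ 2: {}  — dead — no transitions
rest 'eacedce' ignored (set empty)
end set {} — state 1 not in

Answer: REJECT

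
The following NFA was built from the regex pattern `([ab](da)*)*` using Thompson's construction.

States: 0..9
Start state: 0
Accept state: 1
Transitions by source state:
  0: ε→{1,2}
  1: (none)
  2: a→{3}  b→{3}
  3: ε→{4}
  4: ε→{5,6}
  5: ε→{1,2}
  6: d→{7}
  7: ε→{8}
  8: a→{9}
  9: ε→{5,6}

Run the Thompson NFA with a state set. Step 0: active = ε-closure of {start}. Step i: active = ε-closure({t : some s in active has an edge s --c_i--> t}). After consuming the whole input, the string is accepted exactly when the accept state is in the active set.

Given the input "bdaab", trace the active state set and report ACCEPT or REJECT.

Answer: ACCEPT

Steps:
S₀ = ε-closure({0}) = {0,1,2}
'b' @ 1: {1,2,3,4,5,6}  (accept∈set)
'd' @ 2: {7,8}
'a' @ 3: {1,2,5,6,9}  (accept∈set)
'a' @ 4: {1,2,3,4,5,6}  (accept∈set)
'b' @ 5: {1,2,3,4,5,6}  (accept∈set)
after full input: {1,2,3,4,5,6}  (accept=1 in)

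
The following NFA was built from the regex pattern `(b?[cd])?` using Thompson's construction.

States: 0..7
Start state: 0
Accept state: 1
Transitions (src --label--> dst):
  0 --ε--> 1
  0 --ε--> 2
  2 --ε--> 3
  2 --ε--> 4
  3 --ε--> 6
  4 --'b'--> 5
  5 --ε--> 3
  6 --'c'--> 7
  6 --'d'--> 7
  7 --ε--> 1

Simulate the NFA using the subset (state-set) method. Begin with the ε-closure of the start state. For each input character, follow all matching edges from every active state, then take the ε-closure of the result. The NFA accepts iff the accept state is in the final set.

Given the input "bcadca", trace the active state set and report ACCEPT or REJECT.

Answer: REJECT

Steps:
S₀ = ε-closure({0}) = {0,1,2,3,4,6}
'b' @ 1: {3,5,6}
'c' @ 2: {1,7}  [accepting]
'a' @ 3: {}  — no active states
rest 'dca' ignored (set empty)
after full input: {}  (accept=1 not in)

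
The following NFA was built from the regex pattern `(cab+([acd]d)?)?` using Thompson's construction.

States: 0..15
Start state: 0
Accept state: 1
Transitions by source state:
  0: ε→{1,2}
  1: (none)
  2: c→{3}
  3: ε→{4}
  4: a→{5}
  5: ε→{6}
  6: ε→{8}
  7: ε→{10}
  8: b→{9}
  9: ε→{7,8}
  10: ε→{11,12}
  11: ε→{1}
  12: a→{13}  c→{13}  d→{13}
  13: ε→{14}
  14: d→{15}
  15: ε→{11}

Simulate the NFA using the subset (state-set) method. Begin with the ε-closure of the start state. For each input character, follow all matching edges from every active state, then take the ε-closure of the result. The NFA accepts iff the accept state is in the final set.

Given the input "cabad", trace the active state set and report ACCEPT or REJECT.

start: ε-closure({0}) = {0,1,2}
'c' @ 1: {3,4}
'a' @ 2: {5,6,8}
'b' @ 3: {1,7,8,9,10,11,12}  ✓accept
'a' @ 4: {13,14}
'd' @ 5: {1,11,15}  ✓accept
final: {1,11,15}; accept 1 in set

Answer: ACCEPT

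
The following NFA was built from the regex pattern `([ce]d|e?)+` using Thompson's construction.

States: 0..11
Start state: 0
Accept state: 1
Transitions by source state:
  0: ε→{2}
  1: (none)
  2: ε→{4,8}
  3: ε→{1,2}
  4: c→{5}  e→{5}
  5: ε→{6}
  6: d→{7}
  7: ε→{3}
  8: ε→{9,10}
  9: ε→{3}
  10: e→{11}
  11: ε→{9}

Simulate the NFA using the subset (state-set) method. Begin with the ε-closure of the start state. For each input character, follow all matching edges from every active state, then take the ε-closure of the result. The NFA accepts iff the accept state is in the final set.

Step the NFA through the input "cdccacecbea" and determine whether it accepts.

S₀ = ε-closure({0}) = {0,1,2,3,4,8,9,10}
'c' @ 1: {5,6}
'd' @ 2: {1,2,3,4,7,8,9,10}  [accepting]
'c' @ 3: {5,6}
'c' @ 4: {}  — no active states
rest 'acecbea' ignored (set empty)
after full input: {}  (accept=1 not in)

Answer: REJECT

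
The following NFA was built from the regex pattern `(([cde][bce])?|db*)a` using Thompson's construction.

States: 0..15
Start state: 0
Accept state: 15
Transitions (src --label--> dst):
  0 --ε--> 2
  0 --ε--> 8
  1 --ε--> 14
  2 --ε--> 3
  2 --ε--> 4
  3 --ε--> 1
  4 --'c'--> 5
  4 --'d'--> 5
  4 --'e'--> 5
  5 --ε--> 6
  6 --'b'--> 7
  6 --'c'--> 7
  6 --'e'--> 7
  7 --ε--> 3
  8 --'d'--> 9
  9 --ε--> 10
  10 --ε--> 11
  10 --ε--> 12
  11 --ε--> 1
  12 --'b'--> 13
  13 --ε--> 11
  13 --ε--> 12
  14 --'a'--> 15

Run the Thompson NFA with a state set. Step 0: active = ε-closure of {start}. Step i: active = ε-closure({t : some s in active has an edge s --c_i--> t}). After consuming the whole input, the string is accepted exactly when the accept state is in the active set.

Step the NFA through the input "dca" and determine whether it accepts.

S₀ = ε-closure({0}) = {0,1,2,3,4,8,14}
'd' @ 1: {1,5,6,9,10,11,12,14}
'c' @ 2: {1,3,7,14}
'a' @ 3: {15}  (accept∈set)
end set {15} — state 15 in

Answer: ACCEPT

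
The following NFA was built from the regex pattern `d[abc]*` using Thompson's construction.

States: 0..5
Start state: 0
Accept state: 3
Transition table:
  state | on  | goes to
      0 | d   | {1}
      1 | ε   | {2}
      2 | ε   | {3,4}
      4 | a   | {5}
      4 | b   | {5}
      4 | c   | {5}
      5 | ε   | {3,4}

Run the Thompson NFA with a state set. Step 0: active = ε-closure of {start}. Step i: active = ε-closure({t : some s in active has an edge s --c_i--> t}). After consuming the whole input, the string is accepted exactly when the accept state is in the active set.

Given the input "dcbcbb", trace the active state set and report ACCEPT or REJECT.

Answer: ACCEPT

Trace:
initial (ε-close {0}): {0}
'd' @ 1: {1,2,3,4}  (accept∈set)
'c' @ 2: {3,4,5}  (accept∈set)
'b' @ 3: {3,4,5}  (accept∈set)
'c' @ 4: {3,4,5}  (accept∈set)
'b' @ 5: {3,4,5}  (accept∈set)
'b' @ 6: {3,4,5}  (accept∈set)
after full input: {3,4,5}  (accept=3 in)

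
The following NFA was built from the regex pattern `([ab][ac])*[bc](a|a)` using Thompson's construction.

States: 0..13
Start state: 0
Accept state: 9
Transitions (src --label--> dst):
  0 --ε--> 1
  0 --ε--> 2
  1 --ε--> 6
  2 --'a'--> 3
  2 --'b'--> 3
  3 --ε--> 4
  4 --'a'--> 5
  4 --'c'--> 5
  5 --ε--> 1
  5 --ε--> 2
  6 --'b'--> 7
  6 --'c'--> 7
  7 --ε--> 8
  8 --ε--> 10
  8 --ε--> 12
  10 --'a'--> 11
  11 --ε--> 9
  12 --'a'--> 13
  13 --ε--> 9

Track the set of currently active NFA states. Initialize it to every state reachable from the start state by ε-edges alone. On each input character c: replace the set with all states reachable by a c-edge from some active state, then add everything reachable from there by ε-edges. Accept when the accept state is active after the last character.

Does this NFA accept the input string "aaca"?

Answer: ACCEPT

Steps:
S₀ = ε-closure({0}) = {0,1,2,6}
'a' @ 1: {3,4}
'a' @ 2: {1,2,5,6}
'c' @ 3: {7,8,10,12}
'a' @ 4: {9,11,13}  ✓accept
after full input: {9,11,13}  (accept=9 in)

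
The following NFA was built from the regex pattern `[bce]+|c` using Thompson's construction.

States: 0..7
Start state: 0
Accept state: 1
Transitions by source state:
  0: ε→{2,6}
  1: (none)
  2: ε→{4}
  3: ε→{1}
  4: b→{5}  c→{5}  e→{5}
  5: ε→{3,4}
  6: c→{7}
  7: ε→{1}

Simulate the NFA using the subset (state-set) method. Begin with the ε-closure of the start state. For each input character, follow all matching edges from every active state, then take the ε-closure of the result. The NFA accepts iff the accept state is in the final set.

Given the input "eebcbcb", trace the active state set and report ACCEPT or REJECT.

S₀ = ε-closure({0}) = {0,2,4,6}
'e' @ 1: {1,3,4,5}  [accepting]
'e' @ 2: {1,3,4,5}  [accepting]
'b' @ 3: {1,3,4,5}  [accepting]
'c' @ 4: {1,3,4,5}  [accepting]
'b' @ 5: {1,3,4,5}  [accepting]
'c' @ 6: {1,3,4,5}  [accepting]
'b' @ 7: {1,3,4,5}  [accepting]
final: {1,3,4,5}; accept 1 in set

Answer: ACCEPT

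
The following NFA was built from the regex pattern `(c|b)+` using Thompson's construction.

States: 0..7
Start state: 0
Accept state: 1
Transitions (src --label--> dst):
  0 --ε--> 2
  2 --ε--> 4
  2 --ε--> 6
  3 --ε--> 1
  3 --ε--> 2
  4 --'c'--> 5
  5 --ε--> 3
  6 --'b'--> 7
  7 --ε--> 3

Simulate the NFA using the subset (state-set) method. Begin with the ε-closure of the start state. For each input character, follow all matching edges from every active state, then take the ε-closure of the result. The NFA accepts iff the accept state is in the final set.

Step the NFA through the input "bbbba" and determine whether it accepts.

Answer: REJECT

Derivation:
start: ε-closure({0}) = {0,2,4,6}
'b' @ 1: {1,2,3,4,6,7}  ✓accept
'b' @ 2: {1,2,3,4,6,7}  ✓accept
'b' @ 3: {1,2,3,4,6,7}  ✓accept
'b' @ 4: {1,2,3,4,6,7}  ✓accept
'a' @ 5: {}  — no active states
after full input: {}  (accept=1 not in)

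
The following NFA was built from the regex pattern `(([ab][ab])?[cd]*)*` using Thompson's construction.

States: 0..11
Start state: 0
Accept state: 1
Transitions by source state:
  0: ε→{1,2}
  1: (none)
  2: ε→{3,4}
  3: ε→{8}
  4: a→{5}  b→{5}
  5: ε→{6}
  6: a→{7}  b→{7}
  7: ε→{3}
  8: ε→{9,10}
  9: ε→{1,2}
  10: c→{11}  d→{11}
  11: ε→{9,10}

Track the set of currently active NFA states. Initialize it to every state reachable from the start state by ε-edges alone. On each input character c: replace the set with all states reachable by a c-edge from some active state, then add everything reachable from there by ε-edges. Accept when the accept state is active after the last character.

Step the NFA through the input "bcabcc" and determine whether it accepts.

S₀ = ε-closure({0}) = {0,1,2,3,4,8,9,10}
'b' @ 1: {5,6}
'c' @ 2: {}  — dead — no transitions
rest 'abcc' ignored (set empty)
end set {} — state 1 not in

Answer: REJECT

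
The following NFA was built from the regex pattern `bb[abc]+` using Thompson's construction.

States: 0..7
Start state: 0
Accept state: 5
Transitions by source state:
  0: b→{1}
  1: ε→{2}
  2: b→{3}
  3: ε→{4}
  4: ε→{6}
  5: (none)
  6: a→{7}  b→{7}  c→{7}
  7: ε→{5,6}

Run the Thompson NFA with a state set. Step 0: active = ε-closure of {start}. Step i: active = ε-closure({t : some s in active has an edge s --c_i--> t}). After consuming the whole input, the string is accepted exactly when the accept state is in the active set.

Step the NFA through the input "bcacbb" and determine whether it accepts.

Answer: REJECT

Trace:
S₀ = ε-closure({0}) = {0}
'b' @ 1: {1,2}
'c' @ 2: {}  — no active states
rest 'acbb' ignored (set empty)
end set {} — state 5 not in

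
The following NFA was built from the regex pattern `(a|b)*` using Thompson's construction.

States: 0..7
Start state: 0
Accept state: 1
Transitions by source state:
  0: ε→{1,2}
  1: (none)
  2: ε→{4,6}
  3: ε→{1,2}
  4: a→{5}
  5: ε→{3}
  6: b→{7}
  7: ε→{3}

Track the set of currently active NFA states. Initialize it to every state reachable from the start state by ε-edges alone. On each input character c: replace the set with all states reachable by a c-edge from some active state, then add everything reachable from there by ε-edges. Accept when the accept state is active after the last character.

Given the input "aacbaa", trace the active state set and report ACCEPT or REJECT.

S₀ = ε-closure({0}) = {0,1,2,4,6}
'a' @ 1: {1,2,3,4,5,6}  [accepting]
'a' @ 2: {1,2,3,4,5,6}  [accepting]
'c' @ 3: {}  — dead — no transitions
rest 'baa' ignored (set empty)
after full input: {}  (accept=1 not in)

Answer: REJECT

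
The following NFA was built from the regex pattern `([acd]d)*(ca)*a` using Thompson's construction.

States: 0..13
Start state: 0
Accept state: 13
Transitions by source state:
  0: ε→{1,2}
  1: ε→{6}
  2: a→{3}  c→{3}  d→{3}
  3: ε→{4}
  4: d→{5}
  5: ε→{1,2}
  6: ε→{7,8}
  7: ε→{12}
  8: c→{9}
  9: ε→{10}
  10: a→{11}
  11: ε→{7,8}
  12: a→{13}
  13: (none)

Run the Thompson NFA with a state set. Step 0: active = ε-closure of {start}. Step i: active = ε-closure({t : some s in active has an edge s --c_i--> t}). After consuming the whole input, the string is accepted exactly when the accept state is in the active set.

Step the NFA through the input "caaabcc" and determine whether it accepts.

Answer: REJECT

Trace:
start: ε-closure({0}) = {0,1,2,6,7,8,12}
'c' @ 1: {3,4,9,10}
'a' @ 2: {7,8,11,12}
'a' @ 3: {13}  ✓accept
'a' @ 4: {}  — no active states
rest 'bcc' ignored (set empty)
end set {} — state 13 not in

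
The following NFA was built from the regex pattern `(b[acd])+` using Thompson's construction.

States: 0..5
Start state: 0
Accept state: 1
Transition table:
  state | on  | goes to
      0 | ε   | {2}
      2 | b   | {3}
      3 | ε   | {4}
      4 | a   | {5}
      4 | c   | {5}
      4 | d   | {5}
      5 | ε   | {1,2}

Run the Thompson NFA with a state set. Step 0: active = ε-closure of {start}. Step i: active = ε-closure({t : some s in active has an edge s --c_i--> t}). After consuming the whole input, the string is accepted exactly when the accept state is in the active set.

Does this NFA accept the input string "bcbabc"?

initial (ε-close {0}): {0,2}
'b' @ 1: {3,4}
'c' @ 2: {1,2,5}  [accepting]
'b' @ 3: {3,4}
'a' @ 4: {1,2,5}  [accepting]
'b' @ 5: {3,4}
'c' @ 6: {1,2,5}  [accepting]
final: {1,2,5}; accept 1 in set

Answer: ACCEPT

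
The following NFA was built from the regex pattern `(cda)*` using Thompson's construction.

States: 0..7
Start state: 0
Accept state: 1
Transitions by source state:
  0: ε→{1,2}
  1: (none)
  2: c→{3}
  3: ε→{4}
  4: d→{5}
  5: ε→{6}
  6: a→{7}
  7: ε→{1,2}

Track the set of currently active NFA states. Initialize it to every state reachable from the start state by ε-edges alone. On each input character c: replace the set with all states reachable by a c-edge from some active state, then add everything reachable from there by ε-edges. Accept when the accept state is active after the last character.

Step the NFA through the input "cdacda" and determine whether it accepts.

Answer: ACCEPT

Derivation:
S₀ = ε-closure({0}) = {0,1,2}
'c' @ 1: {3,4}
'd' @ 2: {5,6}
'a' @ 3: {1,2,7}  ✓accept
'c' @ 4: {3,4}
'd' @ 5: {5,6}
'a' @ 6: {1,2,7}  ✓accept
end set {1,2,7} — state 1 in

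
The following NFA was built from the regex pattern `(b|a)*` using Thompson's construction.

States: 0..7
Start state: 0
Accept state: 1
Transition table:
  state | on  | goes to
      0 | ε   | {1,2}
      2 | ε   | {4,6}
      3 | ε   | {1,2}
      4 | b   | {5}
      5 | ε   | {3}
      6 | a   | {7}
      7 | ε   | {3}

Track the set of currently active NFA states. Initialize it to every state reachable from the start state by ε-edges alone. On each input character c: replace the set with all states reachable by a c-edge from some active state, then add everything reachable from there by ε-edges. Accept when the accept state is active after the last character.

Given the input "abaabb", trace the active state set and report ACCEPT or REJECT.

Answer: ACCEPT

Derivation:
start: ε-closure({0}) = {0,1,2,4,6}
'a' @ 1: {1,2,3,4,6,7}  ✓accept
'b' @ 2: {1,2,3,4,5,6}  ✓accept
'a' @ 3: {1,2,3,4,6,7}  ✓accept
'a' @ 4: {1,2,3,4,6,7}  ✓accept
'b' @ 5: {1,2,3,4,5,6}  ✓accept
'b' @ 6: {1,2,3,4,5,6}  ✓accept
final: {1,2,3,4,5,6}; accept 1 in set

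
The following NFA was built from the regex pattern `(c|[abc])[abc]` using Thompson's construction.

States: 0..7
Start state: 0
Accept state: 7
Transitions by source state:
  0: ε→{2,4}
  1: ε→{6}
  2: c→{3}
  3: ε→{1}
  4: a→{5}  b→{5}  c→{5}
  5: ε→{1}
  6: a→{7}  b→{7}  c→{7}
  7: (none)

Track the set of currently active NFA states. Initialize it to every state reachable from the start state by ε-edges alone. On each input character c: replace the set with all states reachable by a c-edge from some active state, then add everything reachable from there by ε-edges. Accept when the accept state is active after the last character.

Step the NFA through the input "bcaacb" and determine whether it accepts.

S₀ = ε-closure({0}) = {0,2,4}
'b' @ 1: {1,5,6}
'c' @ 2: {7}  (accept∈set)
'a' @ 3: {}  — no active states
rest 'acb' ignored (set empty)
end set {} — state 7 not in

Answer: REJECT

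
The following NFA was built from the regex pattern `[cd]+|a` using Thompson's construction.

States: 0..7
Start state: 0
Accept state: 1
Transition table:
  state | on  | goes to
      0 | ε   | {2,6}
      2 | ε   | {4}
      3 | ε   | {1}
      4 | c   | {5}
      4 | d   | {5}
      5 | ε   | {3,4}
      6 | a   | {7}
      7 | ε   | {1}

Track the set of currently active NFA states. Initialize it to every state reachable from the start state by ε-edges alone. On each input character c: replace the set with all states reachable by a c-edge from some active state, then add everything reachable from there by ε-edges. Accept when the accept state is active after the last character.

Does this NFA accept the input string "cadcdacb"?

S₀ = ε-closure({0}) = {0,2,4,6}
'c' @ 1: {1,3,4,5}  (accept∈set)
'a' @ 2: {}  — dead — no transitions
rest 'dcdacb' ignored (set empty)
after full input: {}  (accept=1 not in)

Answer: REJECT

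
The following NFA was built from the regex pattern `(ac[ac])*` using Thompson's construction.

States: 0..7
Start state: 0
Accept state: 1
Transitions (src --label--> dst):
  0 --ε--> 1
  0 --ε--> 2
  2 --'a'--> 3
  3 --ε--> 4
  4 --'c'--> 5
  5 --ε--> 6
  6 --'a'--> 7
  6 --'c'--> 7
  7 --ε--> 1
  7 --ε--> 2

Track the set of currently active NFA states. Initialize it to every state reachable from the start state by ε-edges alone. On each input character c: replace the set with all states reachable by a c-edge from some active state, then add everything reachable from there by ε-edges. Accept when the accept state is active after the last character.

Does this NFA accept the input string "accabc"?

Answer: REJECT

Trace:
start: ε-closure({0}) = {0,1,2}
'a' @ 1: {3,4}
'c' @ 2: {5,6}
'c' @ 3: {1,2,7}  [accepting]
'a' @ 4: {3,4}
'b' @ 5: {}  — dead — no transitions
rest 'c' ignored (set empty)
after full input: {}  (accept=1 not in)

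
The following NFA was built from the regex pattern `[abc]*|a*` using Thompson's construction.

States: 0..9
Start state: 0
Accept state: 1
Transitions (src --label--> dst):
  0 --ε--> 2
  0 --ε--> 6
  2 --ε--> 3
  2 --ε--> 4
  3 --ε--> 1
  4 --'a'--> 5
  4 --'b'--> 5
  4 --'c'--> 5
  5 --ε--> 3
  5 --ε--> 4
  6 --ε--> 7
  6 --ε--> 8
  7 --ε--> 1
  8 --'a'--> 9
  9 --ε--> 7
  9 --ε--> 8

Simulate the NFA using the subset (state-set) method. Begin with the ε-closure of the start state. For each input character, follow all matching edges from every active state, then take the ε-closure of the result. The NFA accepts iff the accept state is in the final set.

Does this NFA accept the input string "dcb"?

Answer: REJECT

Steps:
S₀ = ε-closure({0}) = {0,1,2,3,4,6,7,8}
'd' @ 1: {}  — no active states
rest 'cb' ignored (set empty)
final: {}; accept 1 not in set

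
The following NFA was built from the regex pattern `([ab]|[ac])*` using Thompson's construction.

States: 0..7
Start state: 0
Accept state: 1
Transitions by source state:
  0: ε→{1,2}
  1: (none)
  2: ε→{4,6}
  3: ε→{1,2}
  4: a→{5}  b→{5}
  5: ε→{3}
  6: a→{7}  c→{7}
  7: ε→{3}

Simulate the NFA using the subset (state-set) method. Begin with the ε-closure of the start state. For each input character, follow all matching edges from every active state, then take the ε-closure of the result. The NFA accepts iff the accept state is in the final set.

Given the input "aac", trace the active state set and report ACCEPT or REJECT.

Answer: ACCEPT

Trace:
start: ε-closure({0}) = {0,1,2,4,6}
'a' @ 1: {1,2,3,4,5,6,7}  (accept∈set)
'a' @ 2: {1,2,3,4,5,6,7}  (accept∈set)
'c' @ 3: {1,2,3,4,6,7}  (accept∈set)
after full input: {1,2,3,4,6,7}  (accept=1 in)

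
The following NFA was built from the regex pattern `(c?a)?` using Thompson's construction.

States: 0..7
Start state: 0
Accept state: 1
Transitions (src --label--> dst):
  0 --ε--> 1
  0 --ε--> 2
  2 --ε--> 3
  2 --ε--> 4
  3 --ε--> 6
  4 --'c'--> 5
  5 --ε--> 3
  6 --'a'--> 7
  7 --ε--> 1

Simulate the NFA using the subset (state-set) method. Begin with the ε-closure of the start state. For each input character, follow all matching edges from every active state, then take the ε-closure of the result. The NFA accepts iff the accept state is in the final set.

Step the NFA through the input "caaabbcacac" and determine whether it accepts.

Answer: REJECT

Steps:
S₀ = ε-closure({0}) = {0,1,2,3,4,6}
'c' @ 1: {3,5,6}
'a' @ 2: {1,7}  ✓accept
'a' @ 3: {}  — dead — no transitions
rest 'abbcacac' ignored (set empty)
end set {} — state 1 not in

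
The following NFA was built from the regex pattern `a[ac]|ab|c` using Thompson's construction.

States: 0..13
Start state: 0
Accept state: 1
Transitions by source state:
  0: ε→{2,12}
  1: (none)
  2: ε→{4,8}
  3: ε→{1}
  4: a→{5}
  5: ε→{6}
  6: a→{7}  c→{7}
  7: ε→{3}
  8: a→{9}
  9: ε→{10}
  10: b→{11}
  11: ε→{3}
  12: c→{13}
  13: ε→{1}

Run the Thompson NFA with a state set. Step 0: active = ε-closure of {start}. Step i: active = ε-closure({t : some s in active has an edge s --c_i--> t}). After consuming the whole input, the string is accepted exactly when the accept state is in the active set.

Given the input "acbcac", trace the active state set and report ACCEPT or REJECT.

initial (ε-close {0}): {0,2,4,8,12}
'a' @ 1: {5,6,9,10}
'c' @ 2: {1,3,7}  (accept∈set)
'b' @ 3: {}  — state set empty
rest 'cac' ignored (set empty)
end set {} — state 1 not in

Answer: REJECT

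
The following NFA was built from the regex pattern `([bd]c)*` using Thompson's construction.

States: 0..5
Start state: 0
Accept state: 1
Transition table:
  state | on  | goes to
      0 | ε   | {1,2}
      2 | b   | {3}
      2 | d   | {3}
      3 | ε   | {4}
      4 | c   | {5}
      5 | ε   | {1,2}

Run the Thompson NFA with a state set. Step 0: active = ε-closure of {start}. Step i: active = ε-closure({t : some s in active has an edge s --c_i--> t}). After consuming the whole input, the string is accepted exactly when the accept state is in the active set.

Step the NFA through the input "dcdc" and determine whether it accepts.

initial (ε-close {0}): {0,1,2}
'd' @ 1: {3,4}
'c' @ 2: {1,2,5}  ✓accept
'd' @ 3: {3,4}
'c' @ 4: {1,2,5}  ✓accept
final: {1,2,5}; accept 1 in set

Answer: ACCEPT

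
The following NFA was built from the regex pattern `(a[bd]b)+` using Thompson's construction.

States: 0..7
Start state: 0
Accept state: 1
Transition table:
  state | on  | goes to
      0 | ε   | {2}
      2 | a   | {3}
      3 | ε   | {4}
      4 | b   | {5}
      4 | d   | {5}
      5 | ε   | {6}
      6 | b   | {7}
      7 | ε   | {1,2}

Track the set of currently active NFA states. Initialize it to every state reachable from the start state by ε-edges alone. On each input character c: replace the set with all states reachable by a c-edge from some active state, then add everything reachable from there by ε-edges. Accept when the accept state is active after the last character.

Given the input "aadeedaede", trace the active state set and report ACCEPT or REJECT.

Answer: REJECT

Trace:
initial (ε-close {0}): {0,2}
'a' @ 1: {3,4}
'a' @ 2: {}  — state set empty
rest 'deedaede' ignored (set empty)
final: {}; accept 1 not in set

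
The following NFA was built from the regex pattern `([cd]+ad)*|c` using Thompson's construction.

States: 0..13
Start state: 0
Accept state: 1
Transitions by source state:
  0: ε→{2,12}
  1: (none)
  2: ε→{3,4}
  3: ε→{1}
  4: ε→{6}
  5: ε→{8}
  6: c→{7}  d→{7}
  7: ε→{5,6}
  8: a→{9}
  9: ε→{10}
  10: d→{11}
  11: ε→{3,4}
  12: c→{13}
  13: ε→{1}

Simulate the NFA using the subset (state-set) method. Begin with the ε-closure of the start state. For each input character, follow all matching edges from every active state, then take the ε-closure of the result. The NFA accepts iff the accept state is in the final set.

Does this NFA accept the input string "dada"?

S₀ = ε-closure({0}) = {0,1,2,3,4,6,12}
'd' @ 1: {5,6,7,8}
'a' @ 2: {9,10}
'd' @ 3: {1,3,4,6,11}  ✓accept
'a' @ 4: {}  — no active states
final: {}; accept 1 not in set

Answer: REJECT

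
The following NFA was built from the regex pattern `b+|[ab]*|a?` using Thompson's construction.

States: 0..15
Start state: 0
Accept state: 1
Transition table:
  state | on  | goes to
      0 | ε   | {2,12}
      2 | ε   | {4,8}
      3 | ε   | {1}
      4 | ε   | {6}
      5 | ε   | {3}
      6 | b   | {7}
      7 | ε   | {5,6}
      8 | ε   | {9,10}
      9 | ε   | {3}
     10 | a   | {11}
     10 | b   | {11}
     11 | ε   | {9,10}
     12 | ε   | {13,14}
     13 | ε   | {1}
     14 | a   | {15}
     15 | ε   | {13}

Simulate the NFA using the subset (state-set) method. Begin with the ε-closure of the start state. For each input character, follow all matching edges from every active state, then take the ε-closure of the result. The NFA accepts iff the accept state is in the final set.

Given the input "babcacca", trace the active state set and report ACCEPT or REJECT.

S₀ = ε-closure({0}) = {0,1,2,3,4,6,8,9,10,12,13,14}
'b' @ 1: {1,3,5,6,7,9,10,11}  (accept∈set)
'a' @ 2: {1,3,9,10,11}  (accept∈set)
'b' @ 3: {1,3,9,10,11}  (accept∈set)
'c' @ 4: {}  — dead — no transitions
rest 'acca' ignored (set empty)
after full input: {}  (accept=1 not in)

Answer: REJECT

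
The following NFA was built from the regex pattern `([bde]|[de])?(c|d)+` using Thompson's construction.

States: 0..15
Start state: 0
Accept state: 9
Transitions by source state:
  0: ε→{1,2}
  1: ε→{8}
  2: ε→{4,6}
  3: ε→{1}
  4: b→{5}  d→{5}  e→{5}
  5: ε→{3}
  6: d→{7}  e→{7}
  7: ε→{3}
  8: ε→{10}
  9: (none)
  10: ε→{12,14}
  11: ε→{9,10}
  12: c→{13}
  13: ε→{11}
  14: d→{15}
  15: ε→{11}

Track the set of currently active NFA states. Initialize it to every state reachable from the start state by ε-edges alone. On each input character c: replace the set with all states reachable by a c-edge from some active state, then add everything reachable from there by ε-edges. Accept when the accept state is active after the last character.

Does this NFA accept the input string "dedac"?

S₀ = ε-closure({0}) = {0,1,2,4,6,8,10,12,14}
'd' @ 1: {1,3,5,7,8,9,10,11,12,14,15}  (accept∈set)
'e' @ 2: {}  — state set empty
rest 'dac' ignored (set empty)
after full input: {}  (accept=9 not in)

Answer: REJECT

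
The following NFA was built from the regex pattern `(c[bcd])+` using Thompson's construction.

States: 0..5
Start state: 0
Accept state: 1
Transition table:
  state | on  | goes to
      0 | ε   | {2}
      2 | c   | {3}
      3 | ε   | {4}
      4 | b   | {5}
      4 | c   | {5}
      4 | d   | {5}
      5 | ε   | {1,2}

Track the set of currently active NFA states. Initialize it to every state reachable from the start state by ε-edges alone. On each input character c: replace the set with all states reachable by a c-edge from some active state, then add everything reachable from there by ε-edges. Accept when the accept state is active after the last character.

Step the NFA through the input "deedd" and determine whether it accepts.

Answer: REJECT

Steps:
start: ε-closure({0}) = {0,2}
'd' @ 1: {}  — dead — no transitions
rest 'eedd' ignored (set empty)
final: {}; accept 1 not in set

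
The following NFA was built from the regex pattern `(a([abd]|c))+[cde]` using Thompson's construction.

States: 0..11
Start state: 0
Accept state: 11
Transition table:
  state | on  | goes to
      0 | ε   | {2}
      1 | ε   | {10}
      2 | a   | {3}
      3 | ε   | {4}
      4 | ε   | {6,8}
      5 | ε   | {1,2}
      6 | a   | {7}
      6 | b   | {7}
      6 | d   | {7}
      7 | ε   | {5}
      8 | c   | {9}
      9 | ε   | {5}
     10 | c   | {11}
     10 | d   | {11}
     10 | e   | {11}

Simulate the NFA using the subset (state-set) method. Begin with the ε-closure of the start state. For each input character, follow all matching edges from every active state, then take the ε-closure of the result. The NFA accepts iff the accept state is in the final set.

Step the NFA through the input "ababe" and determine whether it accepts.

Answer: ACCEPT

Steps:
initial (ε-close {0}): {0,2}
'a' @ 1: {3,4,6,8}
'b' @ 2: {1,2,5,7,10}
'a' @ 3: {3,4,6,8}
'b' @ 4: {1,2,5,7,10}
'e' @ 5: {11}  (accept∈set)
after full input: {11}  (accept=11 in)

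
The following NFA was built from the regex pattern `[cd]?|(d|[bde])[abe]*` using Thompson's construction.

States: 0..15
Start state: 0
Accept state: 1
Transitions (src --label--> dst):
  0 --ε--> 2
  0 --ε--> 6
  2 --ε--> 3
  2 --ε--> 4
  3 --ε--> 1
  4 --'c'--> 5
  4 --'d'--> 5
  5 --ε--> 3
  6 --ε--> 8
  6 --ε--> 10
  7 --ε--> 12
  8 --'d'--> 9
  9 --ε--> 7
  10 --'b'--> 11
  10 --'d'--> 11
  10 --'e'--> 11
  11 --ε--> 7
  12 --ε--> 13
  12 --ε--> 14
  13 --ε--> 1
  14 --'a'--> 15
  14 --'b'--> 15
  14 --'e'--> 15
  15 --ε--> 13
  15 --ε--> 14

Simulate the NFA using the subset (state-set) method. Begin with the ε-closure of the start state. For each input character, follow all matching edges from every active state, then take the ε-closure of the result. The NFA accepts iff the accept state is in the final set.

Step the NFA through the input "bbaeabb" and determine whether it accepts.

Answer: ACCEPT

Derivation:
S₀ = ε-closure({0}) = {0,1,2,3,4,6,8,10}
'b' @ 1: {1,7,11,12,13,14}  (accept∈set)
'b' @ 2: {1,13,14,15}  (accept∈set)
'a' @ 3: {1,13,14,15}  (accept∈set)
'e' @ 4: {1,13,14,15}  (accept∈set)
'a' @ 5: {1,13,14,15}  (accept∈set)
'b' @ 6: {1,13,14,15}  (accept∈set)
'b' @ 7: {1,13,14,15}  (accept∈set)
after full input: {1,13,14,15}  (accept=1 in)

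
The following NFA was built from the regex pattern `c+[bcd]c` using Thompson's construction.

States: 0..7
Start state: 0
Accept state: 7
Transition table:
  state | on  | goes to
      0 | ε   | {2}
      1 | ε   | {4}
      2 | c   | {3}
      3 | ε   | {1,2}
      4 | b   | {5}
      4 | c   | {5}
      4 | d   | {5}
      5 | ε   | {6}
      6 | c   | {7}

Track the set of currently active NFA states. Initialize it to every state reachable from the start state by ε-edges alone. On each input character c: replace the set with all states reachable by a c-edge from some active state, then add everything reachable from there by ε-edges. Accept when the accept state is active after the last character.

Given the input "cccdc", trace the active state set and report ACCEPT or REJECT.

Answer: ACCEPT

Trace:
initial (ε-close {0}): {0,2}
'c' @ 1: {1,2,3,4}
'c' @ 2: {1,2,3,4,5,6}
'c' @ 3: {1,2,3,4,5,6,7}  ✓accept
'd' @ 4: {5,6}
'c' @ 5: {7}  ✓accept
after full input: {7}  (accept=7 in)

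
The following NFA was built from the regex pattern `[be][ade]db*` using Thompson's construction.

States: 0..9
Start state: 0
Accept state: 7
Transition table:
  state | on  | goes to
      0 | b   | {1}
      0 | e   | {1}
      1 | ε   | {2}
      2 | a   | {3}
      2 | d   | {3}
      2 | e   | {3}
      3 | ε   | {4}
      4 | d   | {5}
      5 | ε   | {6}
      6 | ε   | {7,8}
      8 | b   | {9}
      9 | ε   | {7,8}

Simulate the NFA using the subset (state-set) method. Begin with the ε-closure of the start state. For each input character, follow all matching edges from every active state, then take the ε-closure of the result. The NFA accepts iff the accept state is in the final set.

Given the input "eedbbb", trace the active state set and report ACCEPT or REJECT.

Answer: ACCEPT

Derivation:
start: ε-closure({0}) = {0}
'e' @ 1: {1,2}
'e' @ 2: {3,4}
'd' @ 3: {5,6,7,8}  [accepting]
'b' @ 4: {7,8,9}  [accepting]
'b' @ 5: {7,8,9}  [accepting]
'b' @ 6: {7,8,9}  [accepting]
after full input: {7,8,9}  (accept=7 in)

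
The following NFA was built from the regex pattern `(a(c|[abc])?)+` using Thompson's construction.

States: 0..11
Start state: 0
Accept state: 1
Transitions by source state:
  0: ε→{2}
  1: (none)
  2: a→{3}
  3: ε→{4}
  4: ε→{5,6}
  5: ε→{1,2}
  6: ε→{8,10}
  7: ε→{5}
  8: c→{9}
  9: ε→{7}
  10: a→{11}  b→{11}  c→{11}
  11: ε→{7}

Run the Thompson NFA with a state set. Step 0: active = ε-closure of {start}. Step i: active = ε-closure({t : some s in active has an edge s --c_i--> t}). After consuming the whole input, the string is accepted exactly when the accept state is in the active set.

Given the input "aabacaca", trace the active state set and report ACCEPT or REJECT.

Answer: ACCEPT

Trace:
initial (ε-close {0}): {0,2}
'a' @ 1: {1,2,3,4,5,6,8,10}  [accepting]
'a' @ 2: {1,2,3,4,5,6,7,8,10,11}  [accepting]
'b' @ 3: {1,2,5,7,11}  [accepting]
'a' @ 4: {1,2,3,4,5,6,8,10}  [accepting]
'c' @ 5: {1,2,5,7,9,11}  [accepting]
'a' @ 6: {1,2,3,4,5,6,8,10}  [accepting]
'c' @ 7: {1,2,5,7,9,11}  [accepting]
'a' @ 8: {1,2,3,4,5,6,8,10}  [accepting]
end set {1,2,3,4,5,6,8,10} — state 1 in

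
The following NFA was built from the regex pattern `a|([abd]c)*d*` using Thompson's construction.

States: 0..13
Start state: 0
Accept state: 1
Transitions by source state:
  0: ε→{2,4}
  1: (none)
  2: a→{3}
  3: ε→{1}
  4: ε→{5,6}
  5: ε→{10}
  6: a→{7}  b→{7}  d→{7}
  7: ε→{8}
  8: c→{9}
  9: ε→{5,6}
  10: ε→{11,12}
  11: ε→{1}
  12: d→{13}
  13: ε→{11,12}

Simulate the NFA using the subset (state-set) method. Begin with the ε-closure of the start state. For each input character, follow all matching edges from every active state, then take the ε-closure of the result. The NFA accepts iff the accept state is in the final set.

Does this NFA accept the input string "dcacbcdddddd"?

S₀ = ε-closure({0}) = {0,1,2,4,5,6,10,11,12}
'd' @ 1: {1,7,8,11,12,13}  [accepting]
'c' @ 2: {1,5,6,9,10,11,12}  [accepting]
'a' @ 3: {7,8}
'c' @ 4: {1,5,6,9,10,11,12}  [accepting]
'b' @ 5: {7,8}
'c' @ 6: {1,5,6,9,10,11,12}  [accepting]
'd' @ 7: {1,7,8,11,12,13}  [accepting]
'd' @ 8: {1,11,12,13}  [accepting]
'd' @ 9: {1,11,12,13}  [accepting]
'd' @ 10: {1,11,12,13}  [accepting]
'd' @ 11: {1,11,12,13}  [accepting]
'd' @ 12: {1,11,12,13}  [accepting]
final: {1,11,12,13}; accept 1 in set

Answer: ACCEPT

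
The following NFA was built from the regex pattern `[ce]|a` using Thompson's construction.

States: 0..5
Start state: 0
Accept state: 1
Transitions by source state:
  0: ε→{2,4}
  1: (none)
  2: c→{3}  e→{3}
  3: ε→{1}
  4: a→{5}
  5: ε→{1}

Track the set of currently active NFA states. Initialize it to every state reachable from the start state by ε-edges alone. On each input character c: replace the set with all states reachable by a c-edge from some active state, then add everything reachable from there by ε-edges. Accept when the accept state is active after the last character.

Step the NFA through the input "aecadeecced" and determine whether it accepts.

initial (ε-close {0}): {0,2,4}
'a' @ 1: {1,5}  ✓accept
'e' @ 2: {}  — state set empty
rest 'cadeecced' ignored (set empty)
end set {} — state 1 not in

Answer: REJECT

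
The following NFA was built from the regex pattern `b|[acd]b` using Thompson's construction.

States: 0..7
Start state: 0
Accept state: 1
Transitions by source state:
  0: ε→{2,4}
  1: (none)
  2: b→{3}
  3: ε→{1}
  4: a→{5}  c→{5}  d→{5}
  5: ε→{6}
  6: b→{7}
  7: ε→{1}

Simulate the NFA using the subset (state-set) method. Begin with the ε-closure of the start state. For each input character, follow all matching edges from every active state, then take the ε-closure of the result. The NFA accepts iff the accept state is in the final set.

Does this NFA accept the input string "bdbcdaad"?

S₀ = ε-closure({0}) = {0,2,4}
'b' @ 1: {1,3}  (accept∈set)
'd' @ 2: {}  — dead — no transitions
rest 'bcdaad' ignored (set empty)
final: {}; accept 1 not in set

Answer: REJECT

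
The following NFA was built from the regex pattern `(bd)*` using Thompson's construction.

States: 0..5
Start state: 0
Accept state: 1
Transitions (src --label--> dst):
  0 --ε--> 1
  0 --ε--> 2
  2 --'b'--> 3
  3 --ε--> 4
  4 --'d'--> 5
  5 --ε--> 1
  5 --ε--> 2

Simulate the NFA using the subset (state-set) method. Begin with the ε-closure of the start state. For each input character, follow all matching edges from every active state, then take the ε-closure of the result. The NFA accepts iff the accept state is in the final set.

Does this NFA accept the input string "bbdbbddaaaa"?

initial (ε-close {0}): {0,1,2}
'b' @ 1: {3,4}
'b' @ 2: {}  — dead — no transitions
rest 'dbbddaaaa' ignored (set empty)
end set {} — state 1 not in

Answer: REJECT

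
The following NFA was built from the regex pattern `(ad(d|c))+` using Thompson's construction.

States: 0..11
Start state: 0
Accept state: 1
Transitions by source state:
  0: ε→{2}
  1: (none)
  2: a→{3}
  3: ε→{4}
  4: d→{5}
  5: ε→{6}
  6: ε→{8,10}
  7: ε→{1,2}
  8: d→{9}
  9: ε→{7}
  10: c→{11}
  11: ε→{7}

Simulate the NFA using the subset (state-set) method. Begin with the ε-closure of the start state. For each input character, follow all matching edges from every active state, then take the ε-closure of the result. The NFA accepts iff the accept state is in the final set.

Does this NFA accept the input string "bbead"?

initial (ε-close {0}): {0,2}
'b' @ 1: {}  — no active states
rest 'bead' ignored (set empty)
end set {} — state 1 not in

Answer: REJECT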